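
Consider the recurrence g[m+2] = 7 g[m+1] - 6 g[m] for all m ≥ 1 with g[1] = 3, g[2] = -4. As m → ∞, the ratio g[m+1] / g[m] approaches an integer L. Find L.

The characteristic equation is r^2 - 7r + 6 = 0, which factors as (r - 6)(r - 1) = 0.
So the roots are 6 and 1. Since |6| > |1| and the coefficient of 6^m is non-zero, the ratio tends to 6.

6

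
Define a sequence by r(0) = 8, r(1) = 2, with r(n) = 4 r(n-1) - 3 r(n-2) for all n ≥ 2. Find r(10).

-177136

r(2) = 4(2) - 3(8) = -16
r(3) = 4(-16) - 3(2) = -70
r(4) = 4(-70) - 3(-16) = -232
r(5) = 4(-232) - 3(-70) = -718
r(6) = 4(-718) - 3(-232) = -2176
r(7) = 4(-2176) - 3(-718) = -6550
r(8) = 4(-6550) - 3(-2176) = -19672
r(9) = 4(-19672) - 3(-6550) = -59038
r(10) = 4(-59038) - 3(-19672) = -177136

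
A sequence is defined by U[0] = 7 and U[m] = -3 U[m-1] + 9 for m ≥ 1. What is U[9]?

U[1] = -3*7 + 9 = -12
U[2] = -3*(-12) + 9 = 45
U[3] = -3*45 + 9 = -126
U[4] = -3*(-126) + 9 = 387
U[5] = -3*387 + 9 = -1152
U[6] = -3*(-1152) + 9 = 3465
U[7] = -3*3465 + 9 = -10386
U[8] = -3*(-10386) + 9 = 31167
U[9] = -3*31167 + 9 = -93492

-93492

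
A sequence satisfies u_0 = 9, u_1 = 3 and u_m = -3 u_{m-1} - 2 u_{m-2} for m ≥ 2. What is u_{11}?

u_2 = -3*3 - 2*9 = -27
u_3 = -3*(-27) - 2*3 = 75
u_4 = -3*75 - 2*(-27) = -171
u_5 = -3*(-171) - 2*75 = 363
u_6 = -3*363 - 2*(-171) = -747
u_7 = -3*(-747) - 2*363 = 1515
u_8 = -3*1515 - 2*(-747) = -3051
u_9 = -3*(-3051) - 2*1515 = 6123
u_{10} = -3*6123 - 2*(-3051) = -12267
u_{11} = -3*(-12267) - 2*6123 = 24555

24555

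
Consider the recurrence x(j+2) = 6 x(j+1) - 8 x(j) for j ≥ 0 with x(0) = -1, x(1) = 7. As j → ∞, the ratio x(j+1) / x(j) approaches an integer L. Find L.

4

The characteristic equation is r^2 - 6r + 8 = 0, which factors as (r - 4)(r - 2) = 0.
So the roots are 4 and 2. Since |4| > |2| and the coefficient of 4^j is non-zero, the ratio tends to 4.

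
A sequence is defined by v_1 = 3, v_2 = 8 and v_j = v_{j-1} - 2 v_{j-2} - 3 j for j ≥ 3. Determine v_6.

v_3 = 8 - 2(3) - 9 = -7
v_4 = (-7) - 2(8) - 12 = -35
v_5 = (-35) - 2(-7) - 15 = -36
v_6 = (-36) - 2(-35) - 18 = 16

16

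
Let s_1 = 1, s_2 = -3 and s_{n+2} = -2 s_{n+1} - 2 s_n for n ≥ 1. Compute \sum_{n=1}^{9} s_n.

16

s_3 = -2*(-3) - 2*1 = 4
s_4 = -2*4 - 2*(-3) = -2
s_5 = -2*(-2) - 2*4 = -4
s_6 = -2*(-4) - 2*(-2) = 12
s_7 = -2*12 - 2*(-4) = -16
s_8 = -2*(-16) - 2*12 = 8
s_9 = -2*8 - 2*(-16) = 16
Sum = 1 + (-3) + 4 + (-2) + (-4) + 12 + (-16) + 8 + 16 = 16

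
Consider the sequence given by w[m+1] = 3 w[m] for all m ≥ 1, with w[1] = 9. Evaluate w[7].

w[2] = 3(9) = 27
w[3] = 3(27) = 81
w[4] = 3(81) = 243
w[5] = 3(243) = 729
w[6] = 3(729) = 2187
w[7] = 3(2187) = 6561

6561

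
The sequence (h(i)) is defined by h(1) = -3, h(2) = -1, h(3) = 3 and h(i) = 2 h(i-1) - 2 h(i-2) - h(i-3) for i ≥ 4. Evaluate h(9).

-133

h(4) = 2*3 - 2*(-1) - (-3) = 11
h(5) = 2*11 - 2*3 - (-1) = 17
h(6) = 2*17 - 2*11 - 3 = 9
h(7) = 2*9 - 2*17 - 11 = -27
h(8) = 2*(-27) - 2*9 - 17 = -89
h(9) = 2*(-89) - 2*(-27) - 9 = -133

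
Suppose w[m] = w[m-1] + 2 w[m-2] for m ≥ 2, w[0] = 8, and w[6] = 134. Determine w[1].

-2

Let w[1] = v.
w[2] = 16 + v
w[3] = 16 + 3v
w[4] = 48 + 5v
w[5] = 80 + 11v
w[6] = 176 + 21v
So 176 + 21v = 134, giving v = -2.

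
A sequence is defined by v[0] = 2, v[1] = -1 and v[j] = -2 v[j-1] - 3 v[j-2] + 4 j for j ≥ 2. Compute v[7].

-61

v[2] = -2(-1) - 3(2) + 8 = 4
v[3] = -2(4) - 3(-1) + 12 = 7
v[4] = -2(7) - 3(4) + 16 = -10
v[5] = -2(-10) - 3(7) + 20 = 19
v[6] = -2(19) - 3(-10) + 24 = 16
v[7] = -2(16) - 3(19) + 28 = -61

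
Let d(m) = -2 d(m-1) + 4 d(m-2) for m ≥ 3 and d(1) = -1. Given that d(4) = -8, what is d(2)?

Let d(2) = w.
d(3) = -4 - 2w
d(4) = 8 + 8w
So 8 + 8w = -8, giving w = -2.

-2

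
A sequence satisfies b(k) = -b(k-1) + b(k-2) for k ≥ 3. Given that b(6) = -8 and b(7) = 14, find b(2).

Rearranging, b(k-2) = b(k) + b(k-1).
b(5) = 14 + (-8) = 6
b(4) = -8 + 6 = -2
b(3) = 6 + (-2) = 4
b(2) = -2 + 4 = 2

2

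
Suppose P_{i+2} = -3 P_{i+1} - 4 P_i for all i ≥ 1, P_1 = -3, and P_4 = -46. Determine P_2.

-2

Let P_2 = v.
P_3 = 12 - 3v
P_4 = -36 + 5v
So -36 + 5v = -46, giving v = -2.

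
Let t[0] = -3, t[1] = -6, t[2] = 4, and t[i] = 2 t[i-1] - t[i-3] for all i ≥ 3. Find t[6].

93

t[3] = 2*4 - (-3) = 11
t[4] = 2*11 - (-6) = 28
t[5] = 2*28 - 4 = 52
t[6] = 2*52 - 11 = 93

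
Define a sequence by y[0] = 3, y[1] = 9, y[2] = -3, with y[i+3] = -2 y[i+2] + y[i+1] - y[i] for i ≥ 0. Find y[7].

y[3] = -2·(-3) + 9 - 3 = 12
y[4] = -2·12 + (-3) - 9 = -36
y[5] = -2·(-36) + 12 - (-3) = 87
y[6] = -2·87 + (-36) - 12 = -222
y[7] = -2·(-222) + 87 - (-36) = 567

567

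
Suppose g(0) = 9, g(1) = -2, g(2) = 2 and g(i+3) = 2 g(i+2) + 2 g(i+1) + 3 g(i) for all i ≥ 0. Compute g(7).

1510

g(3) = 2*2 + 2*(-2) + 3*9 = 27
g(4) = 2*27 + 2*2 + 3*(-2) = 52
g(5) = 2*52 + 2*27 + 3*2 = 164
g(6) = 2*164 + 2*52 + 3*27 = 513
g(7) = 2*513 + 2*164 + 3*52 = 1510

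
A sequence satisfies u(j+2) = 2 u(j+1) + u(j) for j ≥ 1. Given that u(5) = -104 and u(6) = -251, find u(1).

Rearranging, u(j-2) = u(j) - 2 u(j-1).
u(4) = -251 - 2*(-104) = -43
u(3) = -104 - 2*(-43) = -18
u(2) = -43 - 2*(-18) = -7
u(1) = -18 - 2*(-7) = -4

-4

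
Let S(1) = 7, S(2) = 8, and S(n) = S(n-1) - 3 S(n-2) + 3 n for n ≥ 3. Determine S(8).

-142

S(3) = 8 - 3(7) + 9 = -4
S(4) = (-4) - 3(8) + 12 = -16
S(5) = (-16) - 3(-4) + 15 = 11
S(6) = 11 - 3(-16) + 18 = 77
S(7) = 77 - 3(11) + 21 = 65
S(8) = 65 - 3(77) + 24 = -142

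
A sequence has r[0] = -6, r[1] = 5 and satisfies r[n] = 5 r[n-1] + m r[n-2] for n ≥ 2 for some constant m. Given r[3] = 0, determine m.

5

r[2] = 25 - 6m
r[3] = 125 - 25m
So 125 - 25m = 0, giving m = 5.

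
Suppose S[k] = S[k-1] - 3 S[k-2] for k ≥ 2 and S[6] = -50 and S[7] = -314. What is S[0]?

6

Rearranging, S[k-2] = (S[k] - S[k-1]) / -3.
S[5] = (-314 - (-50)) / -3 = -264/-3 = 88
S[4] = (-50 - 88) / -3 = -138/-3 = 46
S[3] = (88 - 46) / -3 = 42/-3 = -14
S[2] = (46 - (-14)) / -3 = 60/-3 = -20
S[1] = (-14 - (-20)) / -3 = 6/-3 = -2
S[0] = (-20 - (-2)) / -3 = -18/-3 = 6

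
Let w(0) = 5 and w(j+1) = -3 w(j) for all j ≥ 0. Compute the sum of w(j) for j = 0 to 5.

w(1) = -3·5 = -15
w(2) = -3·(-15) = 45
w(3) = -3·45 = -135
w(4) = -3·(-135) = 405
w(5) = -3·405 = -1215
Sum = 5 + (-15) + 45 + (-135) + 405 + (-1215) = -910

-910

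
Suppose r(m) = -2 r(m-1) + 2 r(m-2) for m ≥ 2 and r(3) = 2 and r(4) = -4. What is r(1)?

1

Rearranging, r(m-2) = (r(m) + 2 r(m-1)) / 2.
r(2) = (-4 + 2*2) / 2 = 0/2 = 0
r(1) = (2 + 2*0) / 2 = 2/2 = 1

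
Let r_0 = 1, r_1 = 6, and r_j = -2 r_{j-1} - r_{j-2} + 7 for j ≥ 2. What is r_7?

27

r_2 = -2*6 - 1 + 7 = -6
r_3 = -2*(-6) - 6 + 7 = 13
r_4 = -2*13 - (-6) + 7 = -13
r_5 = -2*(-13) - 13 + 7 = 20
r_6 = -2*20 - (-13) + 7 = -20
r_7 = -2*(-20) - 20 + 7 = 27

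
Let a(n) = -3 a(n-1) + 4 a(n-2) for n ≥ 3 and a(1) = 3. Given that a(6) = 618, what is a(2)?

Let a(2) = w.
a(3) = 12 - 3w
a(4) = -36 + 13w
a(5) = 156 - 51w
a(6) = -612 + 205w
So -612 + 205w = 618, giving w = 6.

6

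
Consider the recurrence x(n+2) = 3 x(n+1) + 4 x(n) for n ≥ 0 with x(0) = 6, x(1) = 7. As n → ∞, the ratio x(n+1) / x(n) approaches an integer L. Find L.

The characteristic equation is r^2 - 3r - 4 = 0, which factors as (r - 4)(r + 1) = 0.
So the roots are 4 and -1. Since |4| > |-1| and the coefficient of 4^n is non-zero, the ratio tends to 4.

4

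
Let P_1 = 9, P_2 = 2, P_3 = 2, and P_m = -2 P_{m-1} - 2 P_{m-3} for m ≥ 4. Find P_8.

P_4 = -2·2 - 2·9 = -22
P_5 = -2·(-22) - 2·2 = 40
P_6 = -2·40 - 2·2 = -84
P_7 = -2·(-84) - 2·(-22) = 212
P_8 = -2·212 - 2·40 = -504

-504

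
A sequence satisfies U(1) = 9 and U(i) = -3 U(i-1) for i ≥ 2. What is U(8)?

-19683

U(2) = -3(9) = -27
U(3) = -3(-27) = 81
U(4) = -3(81) = -243
U(5) = -3(-243) = 729
U(6) = -3(729) = -2187
U(7) = -3(-2187) = 6561
U(8) = -3(6561) = -19683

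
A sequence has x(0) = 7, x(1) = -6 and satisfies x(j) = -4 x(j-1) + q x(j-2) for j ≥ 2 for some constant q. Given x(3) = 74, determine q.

x(2) = 24 + 7q
x(3) = -96 - 34q
So -96 - 34q = 74, giving q = -5.

-5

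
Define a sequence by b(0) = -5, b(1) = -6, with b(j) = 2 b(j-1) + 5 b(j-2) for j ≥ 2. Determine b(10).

b(2) = 2(-6) + 5(-5) = -37
b(3) = 2(-37) + 5(-6) = -104
b(4) = 2(-104) + 5(-37) = -393
b(5) = 2(-393) + 5(-104) = -1306
b(6) = 2(-1306) + 5(-393) = -4577
b(7) = 2(-4577) + 5(-1306) = -15684
b(8) = 2(-15684) + 5(-4577) = -54253
b(9) = 2(-54253) + 5(-15684) = -186926
b(10) = 2(-186926) + 5(-54253) = -645117

-645117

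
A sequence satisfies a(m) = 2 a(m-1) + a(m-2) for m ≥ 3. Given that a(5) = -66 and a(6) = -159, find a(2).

Rearranging, a(m-2) = a(m) - 2 a(m-1).
a(4) = -159 - 2*(-66) = -27
a(3) = -66 - 2*(-27) = -12
a(2) = -27 - 2*(-12) = -3

-3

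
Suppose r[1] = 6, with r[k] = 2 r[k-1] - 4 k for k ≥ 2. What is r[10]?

-3024

r[2] = 2·6 - 8 = 4
r[3] = 2·4 - 12 = -4
r[4] = 2·(-4) - 16 = -24
r[5] = 2·(-24) - 20 = -68
r[6] = 2·(-68) - 24 = -160
r[7] = 2·(-160) - 28 = -348
r[8] = 2·(-348) - 32 = -728
r[9] = 2·(-728) - 36 = -1492
r[10] = 2·(-1492) - 40 = -3024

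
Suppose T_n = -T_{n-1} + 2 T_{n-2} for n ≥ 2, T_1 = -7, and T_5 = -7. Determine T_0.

-7

Let T_0 = w.
T_2 = 7 + 2w
T_3 = -21 - 2w
T_4 = 35 + 6w
T_5 = -77 - 10w
So -77 - 10w = -7, giving w = -7.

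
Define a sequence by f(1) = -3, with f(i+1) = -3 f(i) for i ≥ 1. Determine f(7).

-2187

f(2) = -3*(-3) = 9
f(3) = -3*9 = -27
f(4) = -3*(-27) = 81
f(5) = -3*81 = -243
f(6) = -3*(-243) = 729
f(7) = -3*729 = -2187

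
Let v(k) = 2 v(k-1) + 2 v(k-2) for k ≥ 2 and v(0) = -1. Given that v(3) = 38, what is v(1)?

7

Let v(1) = z.
v(2) = -2 + 2z
v(3) = -4 + 6z
So -4 + 6z = 38, giving z = 7.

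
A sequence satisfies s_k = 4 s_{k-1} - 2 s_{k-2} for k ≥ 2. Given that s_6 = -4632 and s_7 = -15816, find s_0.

Rearranging, s_{k-2} = (s_k - 4 s_{k-1}) / -2.
s_5 = (-15816 - 4·(-4632)) / -2 = 2712/-2 = -1356
s_4 = (-4632 - 4·(-1356)) / -2 = 792/-2 = -396
s_3 = (-1356 - 4·(-396)) / -2 = 228/-2 = -114
s_2 = (-396 - 4·(-114)) / -2 = 60/-2 = -30
s_1 = (-114 - 4·(-30)) / -2 = 6/-2 = -3
s_0 = (-30 - 4·(-3)) / -2 = -18/-2 = 9

9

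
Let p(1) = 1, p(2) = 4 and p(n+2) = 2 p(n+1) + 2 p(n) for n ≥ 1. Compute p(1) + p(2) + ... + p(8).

2447

p(3) = 2(4) + 2(1) = 10
p(4) = 2(10) + 2(4) = 28
p(5) = 2(28) + 2(10) = 76
p(6) = 2(76) + 2(28) = 208
p(7) = 2(208) + 2(76) = 568
p(8) = 2(568) + 2(208) = 1552
Sum = 1 + 4 + 10 + 28 + 76 + 208 + 568 + 1552 = 2447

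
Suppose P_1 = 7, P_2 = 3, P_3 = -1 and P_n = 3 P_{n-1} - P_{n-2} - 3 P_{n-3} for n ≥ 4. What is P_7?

-541

P_4 = 3(-1) - 3 - 3(7) = -27
P_5 = 3(-27) - (-1) - 3(3) = -89
P_6 = 3(-89) - (-27) - 3(-1) = -237
P_7 = 3(-237) - (-89) - 3(-27) = -541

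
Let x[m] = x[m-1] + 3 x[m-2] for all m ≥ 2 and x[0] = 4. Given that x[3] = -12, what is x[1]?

Let x[1] = w.
x[2] = 12 + w
x[3] = 12 + 4w
So 12 + 4w = -12, giving w = -6.

-6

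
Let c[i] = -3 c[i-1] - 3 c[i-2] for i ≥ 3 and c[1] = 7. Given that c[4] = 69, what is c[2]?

1

Let c[2] = w.
c[3] = -21 - 3w
c[4] = 63 + 6w
So 63 + 6w = 69, giving w = 1.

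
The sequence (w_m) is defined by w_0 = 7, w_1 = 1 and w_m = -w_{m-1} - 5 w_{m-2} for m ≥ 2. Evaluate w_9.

-10049

w_2 = -1 - 5(7) = -36
w_3 = -(-36) - 5(1) = 31
w_4 = -31 - 5(-36) = 149
w_5 = -149 - 5(31) = -304
w_6 = -(-304) - 5(149) = -441
w_7 = -(-441) - 5(-304) = 1961
w_8 = -1961 - 5(-441) = 244
w_9 = -244 - 5(1961) = -10049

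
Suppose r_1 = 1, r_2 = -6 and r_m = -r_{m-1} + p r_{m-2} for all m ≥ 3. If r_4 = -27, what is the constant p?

3

r_3 = 6 + p
r_4 = -6 - 7p
So -6 - 7p = -27, giving p = 3.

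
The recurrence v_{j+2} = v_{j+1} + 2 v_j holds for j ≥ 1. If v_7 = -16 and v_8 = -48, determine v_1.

5

Rearranging, v_{j-2} = (v_j - v_{j-1}) / 2.
v_6 = (-48 - (-16)) / 2 = -32/2 = -16
v_5 = (-16 - (-16)) / 2 = 0/2 = 0
v_4 = (-16 - 0) / 2 = -16/2 = -8
v_3 = (0 - (-8)) / 2 = 8/2 = 4
v_2 = (-8 - 4) / 2 = -12/2 = -6
v_1 = (4 - (-6)) / 2 = 10/2 = 5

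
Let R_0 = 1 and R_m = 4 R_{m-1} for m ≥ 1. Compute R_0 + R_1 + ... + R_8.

R_1 = 4*1 = 4
R_2 = 4*4 = 16
R_3 = 4*16 = 64
R_4 = 4*64 = 256
R_5 = 4*256 = 1024
R_6 = 4*1024 = 4096
R_7 = 4*4096 = 16384
R_8 = 4*16384 = 65536
Sum = 1 + 4 + 16 + 64 + 256 + 1024 + 4096 + 16384 + 65536 = 87381

87381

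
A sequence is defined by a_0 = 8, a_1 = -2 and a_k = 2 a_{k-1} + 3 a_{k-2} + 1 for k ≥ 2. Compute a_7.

3547

a_2 = 2(-2) + 3(8) + 1 = 21
a_3 = 2(21) + 3(-2) + 1 = 37
a_4 = 2(37) + 3(21) + 1 = 138
a_5 = 2(138) + 3(37) + 1 = 388
a_6 = 2(388) + 3(138) + 1 = 1191
a_7 = 2(1191) + 3(388) + 1 = 3547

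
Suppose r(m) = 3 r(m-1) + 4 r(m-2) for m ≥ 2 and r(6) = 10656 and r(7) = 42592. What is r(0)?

Rearranging, r(m-2) = (r(m) - 3 r(m-1)) / 4.
r(5) = (42592 - 3(10656)) / 4 = 10624/4 = 2656
r(4) = (10656 - 3(2656)) / 4 = 2688/4 = 672
r(3) = (2656 - 3(672)) / 4 = 640/4 = 160
r(2) = (672 - 3(160)) / 4 = 192/4 = 48
r(1) = (160 - 3(48)) / 4 = 16/4 = 4
r(0) = (48 - 3(4)) / 4 = 36/4 = 9

9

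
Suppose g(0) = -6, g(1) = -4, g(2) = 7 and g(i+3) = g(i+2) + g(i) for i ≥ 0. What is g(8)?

6

g(3) = 7 + (-6) = 1
g(4) = 1 + (-4) = -3
g(5) = (-3) + 7 = 4
g(6) = 4 + 1 = 5
g(7) = 5 + (-3) = 2
g(8) = 2 + 4 = 6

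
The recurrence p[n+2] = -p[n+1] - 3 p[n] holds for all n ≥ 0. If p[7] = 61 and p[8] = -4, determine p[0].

1

Rearranging, p[n-2] = (p[n] + p[n-1]) / -3.
p[6] = (-4 + 61) / -3 = 57/-3 = -19
p[5] = (61 + (-19)) / -3 = 42/-3 = -14
p[4] = (-19 + (-14)) / -3 = -33/-3 = 11
p[3] = (-14 + 11) / -3 = -3/-3 = 1
p[2] = (11 + 1) / -3 = 12/-3 = -4
p[1] = (1 + (-4)) / -3 = -3/-3 = 1
p[0] = (-4 + 1) / -3 = -3/-3 = 1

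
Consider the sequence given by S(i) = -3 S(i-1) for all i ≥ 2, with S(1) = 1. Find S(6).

-243

S(2) = -3(1) = -3
S(3) = -3(-3) = 9
S(4) = -3(9) = -27
S(5) = -3(-27) = 81
S(6) = -3(81) = -243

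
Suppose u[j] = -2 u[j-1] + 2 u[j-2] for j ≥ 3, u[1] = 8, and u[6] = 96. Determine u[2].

8

Let u[2] = y.
u[3] = 16 - 2y
u[4] = -32 + 6y
u[5] = 96 - 16y
u[6] = -256 + 44y
So -256 + 44y = 96, giving y = 8.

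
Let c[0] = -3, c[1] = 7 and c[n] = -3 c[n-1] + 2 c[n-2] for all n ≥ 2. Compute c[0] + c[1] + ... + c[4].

-267

c[2] = -3·7 + 2·(-3) = -27
c[3] = -3·(-27) + 2·7 = 95
c[4] = -3·95 + 2·(-27) = -339
Sum = (-3) + 7 + (-27) + 95 + (-339) = -267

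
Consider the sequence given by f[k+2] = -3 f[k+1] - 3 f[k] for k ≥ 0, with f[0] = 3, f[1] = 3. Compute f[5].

f[2] = -3·3 - 3·3 = -18
f[3] = -3·(-18) - 3·3 = 45
f[4] = -3·45 - 3·(-18) = -81
f[5] = -3·(-81) - 3·45 = 108

108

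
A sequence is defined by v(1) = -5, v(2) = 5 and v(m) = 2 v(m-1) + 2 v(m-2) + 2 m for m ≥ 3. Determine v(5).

v(3) = 2(5) + 2(-5) + 6 = 6
v(4) = 2(6) + 2(5) + 8 = 30
v(5) = 2(30) + 2(6) + 10 = 82

82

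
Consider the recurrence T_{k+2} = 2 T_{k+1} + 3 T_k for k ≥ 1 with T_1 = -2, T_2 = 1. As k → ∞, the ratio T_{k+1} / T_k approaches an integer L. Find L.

3

The characteristic equation is r^2 - 2r - 3 = 0, which factors as (r - 3)(r + 1) = 0.
So the roots are 3 and -1. Since |3| > |-1| and the coefficient of 3^k is non-zero, the ratio tends to 3.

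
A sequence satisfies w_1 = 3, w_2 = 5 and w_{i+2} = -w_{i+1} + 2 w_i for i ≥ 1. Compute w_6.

25

w_3 = -5 + 2*3 = 1
w_4 = -1 + 2*5 = 9
w_5 = -9 + 2*1 = -7
w_6 = -(-7) + 2*9 = 25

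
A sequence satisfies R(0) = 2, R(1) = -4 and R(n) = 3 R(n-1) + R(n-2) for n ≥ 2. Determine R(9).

R(2) = 3·(-4) + 2 = -10
R(3) = 3·(-10) + (-4) = -34
R(4) = 3·(-34) + (-10) = -112
R(5) = 3·(-112) + (-34) = -370
R(6) = 3·(-370) + (-112) = -1222
R(7) = 3·(-1222) + (-370) = -4036
R(8) = 3·(-4036) + (-1222) = -13330
R(9) = 3·(-13330) + (-4036) = -44026

-44026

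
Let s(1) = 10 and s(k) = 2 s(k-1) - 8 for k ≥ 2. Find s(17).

The fixed point is -8/(1 - 2) = 8, so s(k) - 8 = 2(s(k-1) - 8).
Hence s(k) = 2·2^{k-1} + 8.
s(17) = 2·2^{16} + 8 = 2·65536 + 8 = 131080.

131080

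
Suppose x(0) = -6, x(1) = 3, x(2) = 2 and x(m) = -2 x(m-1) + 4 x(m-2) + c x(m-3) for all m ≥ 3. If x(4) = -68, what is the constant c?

x(3) = 8 - 6c
x(4) = -8 + 15c
So -8 + 15c = -68, giving c = -4.

-4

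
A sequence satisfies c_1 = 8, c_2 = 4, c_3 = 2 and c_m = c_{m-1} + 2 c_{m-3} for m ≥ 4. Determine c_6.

30

c_4 = 2 + 2*8 = 18
c_5 = 18 + 2*4 = 26
c_6 = 26 + 2*2 = 30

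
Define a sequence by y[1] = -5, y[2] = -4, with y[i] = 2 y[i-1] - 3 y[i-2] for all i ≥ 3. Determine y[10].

y[3] = 2(-4) - 3(-5) = 7
y[4] = 2(7) - 3(-4) = 26
y[5] = 2(26) - 3(7) = 31
y[6] = 2(31) - 3(26) = -16
y[7] = 2(-16) - 3(31) = -125
y[8] = 2(-125) - 3(-16) = -202
y[9] = 2(-202) - 3(-125) = -29
y[10] = 2(-29) - 3(-202) = 548

548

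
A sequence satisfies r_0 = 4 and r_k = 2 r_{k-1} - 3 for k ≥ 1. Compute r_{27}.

The fixed point is -3/(1 - 2) = 3, so r_k - 3 = 2(r_{k-1} - 3).
Hence r_k = 1·2^k + 3.
r_{27} = 1·2^{27} + 3 = 1·134217728 + 3 = 134217731.

134217731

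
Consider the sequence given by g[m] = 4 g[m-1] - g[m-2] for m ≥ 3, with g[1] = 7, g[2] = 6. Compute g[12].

2329102

g[3] = 4*6 - 7 = 17
g[4] = 4*17 - 6 = 62
g[5] = 4*62 - 17 = 231
g[6] = 4*231 - 62 = 862
g[7] = 4*862 - 231 = 3217
g[8] = 4*3217 - 862 = 12006
g[9] = 4*12006 - 3217 = 44807
g[10] = 4*44807 - 12006 = 167222
g[11] = 4*167222 - 44807 = 624081
g[12] = 4*624081 - 167222 = 2329102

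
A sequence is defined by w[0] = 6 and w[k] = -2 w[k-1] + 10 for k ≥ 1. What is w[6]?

w[1] = -2*6 + 10 = -2
w[2] = -2*(-2) + 10 = 14
w[3] = -2*14 + 10 = -18
w[4] = -2*(-18) + 10 = 46
w[5] = -2*46 + 10 = -82
w[6] = -2*(-82) + 10 = 174

174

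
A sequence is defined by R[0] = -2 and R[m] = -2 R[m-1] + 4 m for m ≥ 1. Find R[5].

100

R[1] = -2*(-2) + 4 = 8
R[2] = -2*8 + 8 = -8
R[3] = -2*(-8) + 12 = 28
R[4] = -2*28 + 16 = -40
R[5] = -2*(-40) + 20 = 100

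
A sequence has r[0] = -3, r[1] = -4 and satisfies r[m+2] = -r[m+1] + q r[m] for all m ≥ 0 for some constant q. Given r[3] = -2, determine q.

-2

r[2] = 4 - 3q
r[3] = -4 - q
So -4 - q = -2, giving q = -2.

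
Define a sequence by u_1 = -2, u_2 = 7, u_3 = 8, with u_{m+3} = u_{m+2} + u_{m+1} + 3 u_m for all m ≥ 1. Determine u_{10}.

1399

u_4 = 8 + 7 + 3*(-2) = 9
u_5 = 9 + 8 + 3*7 = 38
u_6 = 38 + 9 + 3*8 = 71
u_7 = 71 + 38 + 3*9 = 136
u_8 = 136 + 71 + 3*38 = 321
u_9 = 321 + 136 + 3*71 = 670
u_{10} = 670 + 321 + 3*136 = 1399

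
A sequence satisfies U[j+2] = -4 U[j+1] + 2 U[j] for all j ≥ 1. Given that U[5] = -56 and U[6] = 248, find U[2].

Rearranging, U[j-2] = (U[j] + 4 U[j-1]) / 2.
U[4] = (248 + 4*(-56)) / 2 = 24/2 = 12
U[3] = (-56 + 4*12) / 2 = -8/2 = -4
U[2] = (12 + 4*(-4)) / 2 = -4/2 = -2

-2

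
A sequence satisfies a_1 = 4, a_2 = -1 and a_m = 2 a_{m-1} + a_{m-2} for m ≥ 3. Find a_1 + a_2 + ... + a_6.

35

a_3 = 2*(-1) + 4 = 2
a_4 = 2*2 + (-1) = 3
a_5 = 2*3 + 2 = 8
a_6 = 2*8 + 3 = 19
Sum = 4 + (-1) + 2 + 3 + 8 + 19 = 35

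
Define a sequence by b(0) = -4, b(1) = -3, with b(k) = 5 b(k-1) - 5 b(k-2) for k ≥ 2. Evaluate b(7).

b(2) = 5(-3) - 5(-4) = 5
b(3) = 5(5) - 5(-3) = 40
b(4) = 5(40) - 5(5) = 175
b(5) = 5(175) - 5(40) = 675
b(6) = 5(675) - 5(175) = 2500
b(7) = 5(2500) - 5(675) = 9125

9125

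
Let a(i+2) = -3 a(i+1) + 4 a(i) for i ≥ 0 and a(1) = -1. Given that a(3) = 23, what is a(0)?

Let a(0) = x.
a(2) = 3 + 4x
a(3) = -13 - 12x
So -13 - 12x = 23, giving x = -3.

-3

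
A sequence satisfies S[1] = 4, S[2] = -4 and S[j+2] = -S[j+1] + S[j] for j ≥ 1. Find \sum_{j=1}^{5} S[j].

16

S[3] = -(-4) + 4 = 8
S[4] = -8 + (-4) = -12
S[5] = -(-12) + 8 = 20
Sum = 4 + (-4) + 8 + (-12) + 20 = 16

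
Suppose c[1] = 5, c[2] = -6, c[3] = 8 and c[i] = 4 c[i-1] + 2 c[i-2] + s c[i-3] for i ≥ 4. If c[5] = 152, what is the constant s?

4

c[4] = 20 + 5s
c[5] = 96 + 14s
So 96 + 14s = 152, giving s = 4.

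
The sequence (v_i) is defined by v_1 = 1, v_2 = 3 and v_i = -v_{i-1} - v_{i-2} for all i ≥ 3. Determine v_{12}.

v_3 = -3 - 1 = -4
v_4 = -(-4) - 3 = 1
v_5 = -1 - (-4) = 3
v_6 = -3 - 1 = -4
v_7 = -(-4) - 3 = 1
v_8 = -1 - (-4) = 3
v_9 = -3 - 1 = -4
v_{10} = -(-4) - 3 = 1
v_{11} = -1 - (-4) = 3
v_{12} = -3 - 1 = -4

-4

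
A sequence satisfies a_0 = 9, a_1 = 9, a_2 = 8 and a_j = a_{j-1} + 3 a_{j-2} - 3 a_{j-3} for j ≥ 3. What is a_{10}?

-112

a_3 = 8 + 3·9 - 3·9 = 8
a_4 = 8 + 3·8 - 3·9 = 5
a_5 = 5 + 3·8 - 3·8 = 5
a_6 = 5 + 3·5 - 3·8 = -4
a_7 = (-4) + 3·5 - 3·5 = -4
a_8 = (-4) + 3·(-4) - 3·5 = -31
a_9 = (-31) + 3·(-4) - 3·(-4) = -31
a_{10} = (-31) + 3·(-31) - 3·(-4) = -112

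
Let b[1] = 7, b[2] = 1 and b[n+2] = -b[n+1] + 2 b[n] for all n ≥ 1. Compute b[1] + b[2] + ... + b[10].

-632

b[3] = -1 + 2(7) = 13
b[4] = -13 + 2(1) = -11
b[5] = -(-11) + 2(13) = 37
b[6] = -37 + 2(-11) = -59
b[7] = -(-59) + 2(37) = 133
b[8] = -133 + 2(-59) = -251
b[9] = -(-251) + 2(133) = 517
b[10] = -517 + 2(-251) = -1019
Sum = 7 + 1 + 13 + (-11) + 37 + (-59) + 133 + (-251) + 517 + (-1019) = -632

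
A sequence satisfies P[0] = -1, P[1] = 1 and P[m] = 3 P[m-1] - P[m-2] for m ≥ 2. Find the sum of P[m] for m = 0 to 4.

P[2] = 3*1 - (-1) = 4
P[3] = 3*4 - 1 = 11
P[4] = 3*11 - 4 = 29
Sum = (-1) + 1 + 4 + 11 + 29 = 44

44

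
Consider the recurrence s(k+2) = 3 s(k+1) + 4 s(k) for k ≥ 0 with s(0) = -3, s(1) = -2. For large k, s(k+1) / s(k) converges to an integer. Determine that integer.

4

The characteristic equation is r^2 - 3r - 4 = 0, which factors as (r - 4)(r + 1) = 0.
So the roots are 4 and -1. Since |4| > |-1| and the coefficient of 4^k is non-zero, the ratio tends to 4.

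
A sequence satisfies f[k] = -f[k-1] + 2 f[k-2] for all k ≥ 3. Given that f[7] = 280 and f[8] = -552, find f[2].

Rearranging, f[k-2] = (f[k] + f[k-1]) / 2.
f[6] = (-552 + 280) / 2 = -272/2 = -136
f[5] = (280 + (-136)) / 2 = 144/2 = 72
f[4] = (-136 + 72) / 2 = -64/2 = -32
f[3] = (72 + (-32)) / 2 = 40/2 = 20
f[2] = (-32 + 20) / 2 = -12/2 = -6

-6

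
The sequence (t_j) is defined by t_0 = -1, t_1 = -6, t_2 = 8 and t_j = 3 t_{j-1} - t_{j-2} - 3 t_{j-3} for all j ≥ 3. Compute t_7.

t_3 = 3·8 - (-6) - 3·(-1) = 33
t_4 = 3·33 - 8 - 3·(-6) = 109
t_5 = 3·109 - 33 - 3·8 = 270
t_6 = 3·270 - 109 - 3·33 = 602
t_7 = 3·602 - 270 - 3·109 = 1209

1209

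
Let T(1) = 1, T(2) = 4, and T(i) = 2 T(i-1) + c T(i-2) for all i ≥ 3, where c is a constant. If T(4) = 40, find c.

T(3) = 8 + c
T(4) = 16 + 6c
So 16 + 6c = 40, giving c = 4.

4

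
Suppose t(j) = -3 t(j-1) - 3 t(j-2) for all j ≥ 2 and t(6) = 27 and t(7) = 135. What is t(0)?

Rearranging, t(j-2) = (t(j) + 3 t(j-1)) / -3.
t(5) = (135 + 3(27)) / -3 = 216/-3 = -72
t(4) = (27 + 3(-72)) / -3 = -189/-3 = 63
t(3) = (-72 + 3(63)) / -3 = 117/-3 = -39
t(2) = (63 + 3(-39)) / -3 = -54/-3 = 18
t(1) = (-39 + 3(18)) / -3 = 15/-3 = -5
t(0) = (18 + 3(-5)) / -3 = 3/-3 = -1

-1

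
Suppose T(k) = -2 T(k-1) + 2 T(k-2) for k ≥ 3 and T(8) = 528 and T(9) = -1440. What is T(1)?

Rearranging, T(k-2) = (T(k) + 2 T(k-1)) / 2.
T(7) = (-1440 + 2*528) / 2 = -384/2 = -192
T(6) = (528 + 2*(-192)) / 2 = 144/2 = 72
T(5) = (-192 + 2*72) / 2 = -48/2 = -24
T(4) = (72 + 2*(-24)) / 2 = 24/2 = 12
T(3) = (-24 + 2*12) / 2 = 0/2 = 0
T(2) = (12 + 2*0) / 2 = 12/2 = 6
T(1) = (0 + 2*6) / 2 = 12/2 = 6

6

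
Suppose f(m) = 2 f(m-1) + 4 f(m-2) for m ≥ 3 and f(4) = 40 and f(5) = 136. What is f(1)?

Rearranging, f(m-2) = (f(m) - 2 f(m-1)) / 4.
f(3) = (136 - 2*40) / 4 = 56/4 = 14
f(2) = (40 - 2*14) / 4 = 12/4 = 3
f(1) = (14 - 2*3) / 4 = 8/4 = 2

2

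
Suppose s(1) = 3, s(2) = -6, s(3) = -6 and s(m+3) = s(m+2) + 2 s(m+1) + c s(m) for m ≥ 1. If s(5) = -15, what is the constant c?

s(4) = -18 + 3c
s(5) = -30 - 3c
So -30 - 3c = -15, giving c = -5.

-5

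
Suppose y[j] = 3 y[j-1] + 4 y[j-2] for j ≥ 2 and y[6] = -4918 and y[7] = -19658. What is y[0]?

Rearranging, y[j-2] = (y[j] - 3 y[j-1]) / 4.
y[5] = (-19658 - 3*(-4918)) / 4 = -4904/4 = -1226
y[4] = (-4918 - 3*(-1226)) / 4 = -1240/4 = -310
y[3] = (-1226 - 3*(-310)) / 4 = -296/4 = -74
y[2] = (-310 - 3*(-74)) / 4 = -88/4 = -22
y[1] = (-74 - 3*(-22)) / 4 = -8/4 = -2
y[0] = (-22 - 3*(-2)) / 4 = -16/4 = -4

-4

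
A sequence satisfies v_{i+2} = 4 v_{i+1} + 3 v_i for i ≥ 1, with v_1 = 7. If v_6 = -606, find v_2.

-6

Let v_2 = z.
v_3 = 21 + 4z
v_4 = 84 + 19z
v_5 = 399 + 88z
v_6 = 1848 + 409z
So 1848 + 409z = -606, giving z = -6.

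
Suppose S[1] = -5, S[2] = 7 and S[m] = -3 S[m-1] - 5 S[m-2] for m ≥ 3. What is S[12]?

S[3] = -3·7 - 5·(-5) = 4
S[4] = -3·4 - 5·7 = -47
S[5] = -3·(-47) - 5·4 = 121
S[6] = -3·121 - 5·(-47) = -128
S[7] = -3·(-128) - 5·121 = -221
S[8] = -3·(-221) - 5·(-128) = 1303
S[9] = -3·1303 - 5·(-221) = -2804
S[10] = -3·(-2804) - 5·1303 = 1897
S[11] = -3·1897 - 5·(-2804) = 8329
S[12] = -3·8329 - 5·1897 = -34472

-34472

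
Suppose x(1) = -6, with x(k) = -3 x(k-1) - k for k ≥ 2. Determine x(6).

x(2) = -3*(-6) - 2 = 16
x(3) = -3*16 - 3 = -51
x(4) = -3*(-51) - 4 = 149
x(5) = -3*149 - 5 = -452
x(6) = -3*(-452) - 6 = 1350

1350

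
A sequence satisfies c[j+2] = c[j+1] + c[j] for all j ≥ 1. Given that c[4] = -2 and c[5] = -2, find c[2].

Rearranging, c[j-2] = c[j] - c[j-1].
c[3] = -2 - (-2) = 0
c[2] = -2 - 0 = -2

-2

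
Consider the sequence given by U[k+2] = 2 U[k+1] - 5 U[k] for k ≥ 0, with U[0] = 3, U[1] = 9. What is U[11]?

U[2] = 2*9 - 5*3 = 3
U[3] = 2*3 - 5*9 = -39
U[4] = 2*(-39) - 5*3 = -93
U[5] = 2*(-93) - 5*(-39) = 9
U[6] = 2*9 - 5*(-93) = 483
U[7] = 2*483 - 5*9 = 921
U[8] = 2*921 - 5*483 = -573
U[9] = 2*(-573) - 5*921 = -5751
U[10] = 2*(-5751) - 5*(-573) = -8637
U[11] = 2*(-8637) - 5*(-5751) = 11481

11481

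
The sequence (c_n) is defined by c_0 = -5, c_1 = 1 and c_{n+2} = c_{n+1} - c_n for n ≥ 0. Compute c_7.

c_2 = 1 - (-5) = 6
c_3 = 6 - 1 = 5
c_4 = 5 - 6 = -1
c_5 = (-1) - 5 = -6
c_6 = (-6) - (-1) = -5
c_7 = (-5) - (-6) = 1

1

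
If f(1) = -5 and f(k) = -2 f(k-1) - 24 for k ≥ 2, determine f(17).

196600

The fixed point is -24/(1 + 2) = -8, so f(k) + 8 = -2(f(k-1) + 8).
Hence f(k) = 3·(-2)^{k-1} - 8.
f(17) = 3·(-2)^{16} - 8 = 3·65536 - 8 = 196600.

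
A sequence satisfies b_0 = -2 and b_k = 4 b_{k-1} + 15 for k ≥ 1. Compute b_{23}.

211106232532987

The fixed point is 15/(1 - 4) = -5, so b_k + 5 = 4(b_{k-1} + 5).
Hence b_k = 3·4^k - 5.
b_{23} = 3·4^{23} - 5 = 3·70368744177664 - 5 = 211106232532987.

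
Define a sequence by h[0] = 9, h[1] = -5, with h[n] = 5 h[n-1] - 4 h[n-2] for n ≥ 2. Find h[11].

h[2] = 5*(-5) - 4*9 = -61
h[3] = 5*(-61) - 4*(-5) = -285
h[4] = 5*(-285) - 4*(-61) = -1181
h[5] = 5*(-1181) - 4*(-285) = -4765
h[6] = 5*(-4765) - 4*(-1181) = -19101
h[7] = 5*(-19101) - 4*(-4765) = -76445
h[8] = 5*(-76445) - 4*(-19101) = -305821
h[9] = 5*(-305821) - 4*(-76445) = -1223325
h[10] = 5*(-1223325) - 4*(-305821) = -4893341
h[11] = 5*(-4893341) - 4*(-1223325) = -19573405

-19573405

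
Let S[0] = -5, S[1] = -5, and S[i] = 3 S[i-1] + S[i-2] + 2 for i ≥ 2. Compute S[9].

-73221

S[2] = 3·(-5) + (-5) + 2 = -18
S[3] = 3·(-18) + (-5) + 2 = -57
S[4] = 3·(-57) + (-18) + 2 = -187
S[5] = 3·(-187) + (-57) + 2 = -616
S[6] = 3·(-616) + (-187) + 2 = -2033
S[7] = 3·(-2033) + (-616) + 2 = -6713
S[8] = 3·(-6713) + (-2033) + 2 = -22170
S[9] = 3·(-22170) + (-6713) + 2 = -73221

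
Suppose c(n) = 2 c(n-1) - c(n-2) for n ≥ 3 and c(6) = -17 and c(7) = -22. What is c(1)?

8

Rearranging, c(n-2) = -(c(n) - 2 c(n-1)).
c(5) = -(-22 - 2*(-17)) = -12
c(4) = -(-17 - 2*(-12)) = -7
c(3) = -(-12 - 2*(-7)) = -2
c(2) = -(-7 - 2*(-2)) = 3
c(1) = -(-2 - 2*3) = 8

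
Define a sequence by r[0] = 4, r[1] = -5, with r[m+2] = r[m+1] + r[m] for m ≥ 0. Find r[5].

-13

r[2] = (-5) + 4 = -1
r[3] = (-1) + (-5) = -6
r[4] = (-6) + (-1) = -7
r[5] = (-7) + (-6) = -13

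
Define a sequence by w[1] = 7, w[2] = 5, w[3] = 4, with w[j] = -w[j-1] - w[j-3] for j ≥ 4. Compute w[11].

w[4] = -4 - 7 = -11
w[5] = -(-11) - 5 = 6
w[6] = -6 - 4 = -10
w[7] = -(-10) - (-11) = 21
w[8] = -21 - 6 = -27
w[9] = -(-27) - (-10) = 37
w[10] = -37 - 21 = -58
w[11] = -(-58) - (-27) = 85

85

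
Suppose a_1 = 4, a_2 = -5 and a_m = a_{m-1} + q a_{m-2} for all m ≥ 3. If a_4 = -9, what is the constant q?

4

a_3 = -5 + 4q
a_4 = -5 - q
So -5 - q = -9, giving q = 4.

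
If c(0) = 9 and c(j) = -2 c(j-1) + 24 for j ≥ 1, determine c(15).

The fixed point is 24/(1 + 2) = 8, so c(j) - 8 = -2(c(j-1) - 8).
Hence c(j) = 1·(-2)^j + 8.
c(15) = 1·(-2)^{15} + 8 = 1·-32768 + 8 = -32760.

-32760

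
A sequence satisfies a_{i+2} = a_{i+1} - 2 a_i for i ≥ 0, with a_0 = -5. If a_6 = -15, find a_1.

-1

Let a_1 = w.
a_2 = 10 + w
a_3 = 10 - w
a_4 = -10 - 3w
a_5 = -30 - w
a_6 = -10 + 5w
So -10 + 5w = -15, giving w = -1.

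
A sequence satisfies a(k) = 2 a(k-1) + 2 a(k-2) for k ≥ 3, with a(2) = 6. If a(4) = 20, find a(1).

Let a(1) = v.
a(3) = 12 + 2v
a(4) = 36 + 4v
So 36 + 4v = 20, giving v = -4.

-4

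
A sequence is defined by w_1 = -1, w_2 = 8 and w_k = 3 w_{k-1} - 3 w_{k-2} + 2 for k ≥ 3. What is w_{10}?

-1699

w_3 = 3·8 - 3·(-1) + 2 = 29
w_4 = 3·29 - 3·8 + 2 = 65
w_5 = 3·65 - 3·29 + 2 = 110
w_6 = 3·110 - 3·65 + 2 = 137
w_7 = 3·137 - 3·110 + 2 = 83
w_8 = 3·83 - 3·137 + 2 = -160
w_9 = 3·(-160) - 3·83 + 2 = -727
w_{10} = 3·(-727) - 3·(-160) + 2 = -1699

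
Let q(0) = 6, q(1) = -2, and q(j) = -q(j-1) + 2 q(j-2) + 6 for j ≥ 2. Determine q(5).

-94

q(2) = -(-2) + 2*6 + 6 = 20
q(3) = -20 + 2*(-2) + 6 = -18
q(4) = -(-18) + 2*20 + 6 = 64
q(5) = -64 + 2*(-18) + 6 = -94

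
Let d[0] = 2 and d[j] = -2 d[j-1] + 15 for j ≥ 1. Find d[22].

-12582907

The fixed point is 15/(1 + 2) = 5, so d[j] - 5 = -2(d[j-1] - 5).
Hence d[j] = -3·(-2)^j + 5.
d[22] = -3·(-2)^{22} + 5 = -3·4194304 + 5 = -12582907.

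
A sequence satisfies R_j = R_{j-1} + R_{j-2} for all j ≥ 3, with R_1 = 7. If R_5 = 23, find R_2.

3

Let R_2 = z.
R_3 = 7 + z
R_4 = 7 + 2z
R_5 = 14 + 3z
So 14 + 3z = 23, giving z = 3.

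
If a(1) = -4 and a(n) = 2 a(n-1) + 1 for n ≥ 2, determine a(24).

-25165825

The fixed point is 1/(1 - 2) = -1, so a(n) + 1 = 2(a(n-1) + 1).
Hence a(n) = -3·2^{n-1} - 1.
a(24) = -3·2^{23} - 1 = -3·8388608 - 1 = -25165825.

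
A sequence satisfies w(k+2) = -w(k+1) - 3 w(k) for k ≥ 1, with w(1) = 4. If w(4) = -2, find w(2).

7

Let w(2) = z.
w(3) = -12 - z
w(4) = 12 - 2z
So 12 - 2z = -2, giving z = 7.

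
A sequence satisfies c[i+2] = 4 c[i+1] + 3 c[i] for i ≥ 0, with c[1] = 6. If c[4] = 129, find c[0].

-7

Let c[0] = w.
c[2] = 24 + 3w
c[3] = 114 + 12w
c[4] = 528 + 57w
So 528 + 57w = 129, giving w = -7.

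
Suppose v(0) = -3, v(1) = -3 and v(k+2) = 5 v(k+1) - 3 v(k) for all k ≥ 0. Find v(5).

-372

v(2) = 5*(-3) - 3*(-3) = -6
v(3) = 5*(-6) - 3*(-3) = -21
v(4) = 5*(-21) - 3*(-6) = -87
v(5) = 5*(-87) - 3*(-21) = -372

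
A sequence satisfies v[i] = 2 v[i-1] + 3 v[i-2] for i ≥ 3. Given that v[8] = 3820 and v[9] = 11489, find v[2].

Rearranging, v[i-2] = (v[i] - 2 v[i-1]) / 3.
v[7] = (11489 - 2(3820)) / 3 = 3849/3 = 1283
v[6] = (3820 - 2(1283)) / 3 = 1254/3 = 418
v[5] = (1283 - 2(418)) / 3 = 447/3 = 149
v[4] = (418 - 2(149)) / 3 = 120/3 = 40
v[3] = (149 - 2(40)) / 3 = 69/3 = 23
v[2] = (40 - 2(23)) / 3 = -6/3 = -2

-2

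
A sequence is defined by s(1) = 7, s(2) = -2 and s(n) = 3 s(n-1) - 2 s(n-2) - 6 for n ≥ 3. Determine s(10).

s(3) = 3·(-2) - 2·7 - 6 = -26
s(4) = 3·(-26) - 2·(-2) - 6 = -80
s(5) = 3·(-80) - 2·(-26) - 6 = -194
s(6) = 3·(-194) - 2·(-80) - 6 = -428
s(7) = 3·(-428) - 2·(-194) - 6 = -902
s(8) = 3·(-902) - 2·(-428) - 6 = -1856
s(9) = 3·(-1856) - 2·(-902) - 6 = -3770
s(10) = 3·(-3770) - 2·(-1856) - 6 = -7604

-7604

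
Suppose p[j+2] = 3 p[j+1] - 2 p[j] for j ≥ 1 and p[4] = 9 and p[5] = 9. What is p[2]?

9

Rearranging, p[j-2] = (p[j] - 3 p[j-1]) / -2.
p[3] = (9 - 3(9)) / -2 = -18/-2 = 9
p[2] = (9 - 3(9)) / -2 = -18/-2 = 9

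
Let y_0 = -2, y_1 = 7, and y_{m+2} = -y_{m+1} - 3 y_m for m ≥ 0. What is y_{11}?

y_2 = -7 - 3*(-2) = -1
y_3 = -(-1) - 3*7 = -20
y_4 = -(-20) - 3*(-1) = 23
y_5 = -23 - 3*(-20) = 37
y_6 = -37 - 3*23 = -106
y_7 = -(-106) - 3*37 = -5
y_8 = -(-5) - 3*(-106) = 323
y_9 = -323 - 3*(-5) = -308
y_{10} = -(-308) - 3*323 = -661
y_{11} = -(-661) - 3*(-308) = 1585

1585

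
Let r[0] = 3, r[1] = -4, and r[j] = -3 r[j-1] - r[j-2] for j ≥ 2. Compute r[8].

2817

r[2] = -3*(-4) - 3 = 9
r[3] = -3*9 - (-4) = -23
r[4] = -3*(-23) - 9 = 60
r[5] = -3*60 - (-23) = -157
r[6] = -3*(-157) - 60 = 411
r[7] = -3*411 - (-157) = -1076
r[8] = -3*(-1076) - 411 = 2817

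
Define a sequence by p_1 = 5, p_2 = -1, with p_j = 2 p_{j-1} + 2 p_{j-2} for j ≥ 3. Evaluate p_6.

p_3 = 2*(-1) + 2*5 = 8
p_4 = 2*8 + 2*(-1) = 14
p_5 = 2*14 + 2*8 = 44
p_6 = 2*44 + 2*14 = 116

116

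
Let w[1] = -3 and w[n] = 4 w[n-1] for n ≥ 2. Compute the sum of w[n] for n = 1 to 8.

-65535

w[2] = 4(-3) = -12
w[3] = 4(-12) = -48
w[4] = 4(-48) = -192
w[5] = 4(-192) = -768
w[6] = 4(-768) = -3072
w[7] = 4(-3072) = -12288
w[8] = 4(-12288) = -49152
Sum = (-3) + (-12) + (-48) + (-192) + (-768) + (-3072) + (-12288) + (-49152) = -65535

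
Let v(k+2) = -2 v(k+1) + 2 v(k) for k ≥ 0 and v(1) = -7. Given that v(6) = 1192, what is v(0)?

Let v(0) = x.
v(2) = 14 + 2x
v(3) = -42 - 4x
v(4) = 112 + 12x
v(5) = -308 - 32x
v(6) = 840 + 88x
So 840 + 88x = 1192, giving x = 4.

4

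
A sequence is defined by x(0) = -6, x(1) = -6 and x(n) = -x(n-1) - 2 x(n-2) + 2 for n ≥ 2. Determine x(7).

x(2) = -(-6) - 2(-6) + 2 = 20
x(3) = -20 - 2(-6) + 2 = -6
x(4) = -(-6) - 2(20) + 2 = -32
x(5) = -(-32) - 2(-6) + 2 = 46
x(6) = -46 - 2(-32) + 2 = 20
x(7) = -20 - 2(46) + 2 = -110

-110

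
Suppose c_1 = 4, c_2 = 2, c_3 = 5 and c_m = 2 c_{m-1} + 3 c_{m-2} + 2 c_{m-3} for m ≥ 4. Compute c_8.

2144

c_4 = 2·5 + 3·2 + 2·4 = 24
c_5 = 2·24 + 3·5 + 2·2 = 67
c_6 = 2·67 + 3·24 + 2·5 = 216
c_7 = 2·216 + 3·67 + 2·24 = 681
c_8 = 2·681 + 3·216 + 2·67 = 2144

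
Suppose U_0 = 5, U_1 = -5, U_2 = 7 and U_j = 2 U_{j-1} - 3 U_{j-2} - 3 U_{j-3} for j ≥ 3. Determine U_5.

U_3 = 2(7) - 3(-5) - 3(5) = 14
U_4 = 2(14) - 3(7) - 3(-5) = 22
U_5 = 2(22) - 3(14) - 3(7) = -19

-19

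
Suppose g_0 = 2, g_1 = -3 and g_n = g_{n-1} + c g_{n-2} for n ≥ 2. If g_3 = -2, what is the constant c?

-1

g_2 = -3 + 2c
g_3 = -3 - c
So -3 - c = -2, giving c = -1.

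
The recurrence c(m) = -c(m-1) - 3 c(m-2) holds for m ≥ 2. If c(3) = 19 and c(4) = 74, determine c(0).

9

Rearranging, c(m-2) = (c(m) + c(m-1)) / -3.
c(2) = (74 + 19) / -3 = 93/-3 = -31
c(1) = (19 + (-31)) / -3 = -12/-3 = 4
c(0) = (-31 + 4) / -3 = -27/-3 = 9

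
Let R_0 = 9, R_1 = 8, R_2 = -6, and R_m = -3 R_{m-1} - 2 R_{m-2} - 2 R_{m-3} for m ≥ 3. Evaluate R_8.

1368

R_3 = -3(-6) - 2(8) - 2(9) = -16
R_4 = -3(-16) - 2(-6) - 2(8) = 44
R_5 = -3(44) - 2(-16) - 2(-6) = -88
R_6 = -3(-88) - 2(44) - 2(-16) = 208
R_7 = -3(208) - 2(-88) - 2(44) = -536
R_8 = -3(-536) - 2(208) - 2(-88) = 1368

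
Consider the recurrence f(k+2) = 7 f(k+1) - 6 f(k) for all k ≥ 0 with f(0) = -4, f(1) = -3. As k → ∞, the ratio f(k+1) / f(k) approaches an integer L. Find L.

6

The characteristic equation is r^2 - 7r + 6 = 0, which factors as (r - 6)(r - 1) = 0.
So the roots are 6 and 1. Since |6| > |1| and the coefficient of 6^k is non-zero, the ratio tends to 6.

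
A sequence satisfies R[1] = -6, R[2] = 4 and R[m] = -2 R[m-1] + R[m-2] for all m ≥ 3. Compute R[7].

R[3] = -2*4 + (-6) = -14
R[4] = -2*(-14) + 4 = 32
R[5] = -2*32 + (-14) = -78
R[6] = -2*(-78) + 32 = 188
R[7] = -2*188 + (-78) = -454

-454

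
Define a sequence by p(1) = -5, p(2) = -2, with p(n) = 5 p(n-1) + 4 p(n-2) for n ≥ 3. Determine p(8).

-168478

p(3) = 5·(-2) + 4·(-5) = -30
p(4) = 5·(-30) + 4·(-2) = -158
p(5) = 5·(-158) + 4·(-30) = -910
p(6) = 5·(-910) + 4·(-158) = -5182
p(7) = 5·(-5182) + 4·(-910) = -29550
p(8) = 5·(-29550) + 4·(-5182) = -168478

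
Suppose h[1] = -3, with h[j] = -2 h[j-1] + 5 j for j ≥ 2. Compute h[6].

196

h[2] = -2·(-3) + 10 = 16
h[3] = -2·16 + 15 = -17
h[4] = -2·(-17) + 20 = 54
h[5] = -2·54 + 25 = -83
h[6] = -2·(-83) + 30 = 196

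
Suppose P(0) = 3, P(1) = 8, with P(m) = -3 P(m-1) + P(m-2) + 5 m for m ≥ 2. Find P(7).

P(2) = -3·8 + 3 + 10 = -11
P(3) = -3·(-11) + 8 + 15 = 56
P(4) = -3·56 + (-11) + 20 = -159
P(5) = -3·(-159) + 56 + 25 = 558
P(6) = -3·558 + (-159) + 30 = -1803
P(7) = -3·(-1803) + 558 + 35 = 6002

6002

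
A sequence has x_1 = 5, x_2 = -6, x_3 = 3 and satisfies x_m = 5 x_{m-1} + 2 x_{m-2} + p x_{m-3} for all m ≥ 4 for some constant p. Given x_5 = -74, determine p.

-5

x_4 = 3 + 5p
x_5 = 21 + 19p
So 21 + 19p = -74, giving p = -5.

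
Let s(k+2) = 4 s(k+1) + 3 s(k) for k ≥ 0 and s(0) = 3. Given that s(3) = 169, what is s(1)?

Let s(1) = x.
s(2) = 9 + 4x
s(3) = 36 + 19x
So 36 + 19x = 169, giving x = 7.

7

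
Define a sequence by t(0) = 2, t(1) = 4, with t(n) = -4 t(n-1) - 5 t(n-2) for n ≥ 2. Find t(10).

t(2) = -4*4 - 5*2 = -26
t(3) = -4*(-26) - 5*4 = 84
t(4) = -4*84 - 5*(-26) = -206
t(5) = -4*(-206) - 5*84 = 404
t(6) = -4*404 - 5*(-206) = -586
t(7) = -4*(-586) - 5*404 = 324
t(8) = -4*324 - 5*(-586) = 1634
t(9) = -4*1634 - 5*324 = -8156
t(10) = -4*(-8156) - 5*1634 = 24454

24454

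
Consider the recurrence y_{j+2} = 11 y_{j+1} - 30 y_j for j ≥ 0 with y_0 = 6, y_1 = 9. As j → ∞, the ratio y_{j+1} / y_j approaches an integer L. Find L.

6

The characteristic equation is r^2 - 11r + 30 = 0, which factors as (r - 6)(r - 5) = 0.
So the roots are 6 and 5. Since |6| > |5| and the coefficient of 6^j is non-zero, the ratio tends to 6.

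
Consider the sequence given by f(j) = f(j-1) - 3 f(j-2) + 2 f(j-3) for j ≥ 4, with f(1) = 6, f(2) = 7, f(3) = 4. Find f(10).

f(4) = 4 - 3·7 + 2·6 = -5
f(5) = (-5) - 3·4 + 2·7 = -3
f(6) = (-3) - 3·(-5) + 2·4 = 20
f(7) = 20 - 3·(-3) + 2·(-5) = 19
f(8) = 19 - 3·20 + 2·(-3) = -47
f(9) = (-47) - 3·19 + 2·20 = -64
f(10) = (-64) - 3·(-47) + 2·19 = 115

115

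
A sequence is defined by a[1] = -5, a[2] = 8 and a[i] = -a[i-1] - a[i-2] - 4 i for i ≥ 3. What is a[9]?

-23

a[3] = -8 - (-5) - 12 = -15
a[4] = -(-15) - 8 - 16 = -9
a[5] = -(-9) - (-15) - 20 = 4
a[6] = -4 - (-9) - 24 = -19
a[7] = -(-19) - 4 - 28 = -13
a[8] = -(-13) - (-19) - 32 = 0
a[9] = -0 - (-13) - 36 = -23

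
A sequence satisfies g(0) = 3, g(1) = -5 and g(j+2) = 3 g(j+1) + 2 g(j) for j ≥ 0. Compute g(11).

-940453

g(2) = 3·(-5) + 2·3 = -9
g(3) = 3·(-9) + 2·(-5) = -37
g(4) = 3·(-37) + 2·(-9) = -129
g(5) = 3·(-129) + 2·(-37) = -461
g(6) = 3·(-461) + 2·(-129) = -1641
g(7) = 3·(-1641) + 2·(-461) = -5845
g(8) = 3·(-5845) + 2·(-1641) = -20817
g(9) = 3·(-20817) + 2·(-5845) = -74141
g(10) = 3·(-74141) + 2·(-20817) = -264057
g(11) = 3·(-264057) + 2·(-74141) = -940453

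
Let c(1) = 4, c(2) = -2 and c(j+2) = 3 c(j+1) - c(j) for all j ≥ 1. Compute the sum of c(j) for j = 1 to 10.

c(3) = 3*(-2) - 4 = -10
c(4) = 3*(-10) - (-2) = -28
c(5) = 3*(-28) - (-10) = -74
c(6) = 3*(-74) - (-28) = -194
c(7) = 3*(-194) - (-74) = -508
c(8) = 3*(-508) - (-194) = -1330
c(9) = 3*(-1330) - (-508) = -3482
c(10) = 3*(-3482) - (-1330) = -9116
Sum = 4 + (-2) + (-10) + (-28) + (-74) + (-194) + (-508) + (-1330) + (-3482) + (-9116) = -14740

-14740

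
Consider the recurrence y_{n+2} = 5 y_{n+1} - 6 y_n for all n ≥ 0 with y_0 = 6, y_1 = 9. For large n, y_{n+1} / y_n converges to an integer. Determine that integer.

3

The characteristic equation is r^2 - 5r + 6 = 0, which factors as (r - 3)(r - 2) = 0.
So the roots are 3 and 2. Since |3| > |2| and the coefficient of 3^n is non-zero, the ratio tends to 3.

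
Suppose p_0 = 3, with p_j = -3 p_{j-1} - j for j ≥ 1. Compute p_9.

p_1 = -3*3 - 1 = -10
p_2 = -3*(-10) - 2 = 28
p_3 = -3*28 - 3 = -87
p_4 = -3*(-87) - 4 = 257
p_5 = -3*257 - 5 = -776
p_6 = -3*(-776) - 6 = 2322
p_7 = -3*2322 - 7 = -6973
p_8 = -3*(-6973) - 8 = 20911
p_9 = -3*20911 - 9 = -62742

-62742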